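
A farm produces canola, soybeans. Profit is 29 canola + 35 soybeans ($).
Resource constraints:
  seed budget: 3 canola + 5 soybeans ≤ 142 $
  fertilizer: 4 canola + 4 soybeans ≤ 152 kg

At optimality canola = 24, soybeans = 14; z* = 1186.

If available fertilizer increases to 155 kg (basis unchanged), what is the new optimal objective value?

Check each constraint at x*: seed budget 142/142 (tight); fertilizer 152/152 (tight).
Dual feasibility on the basic columns requires 3·y_seed budget + 4·y_fertilizer = 29, 5·y_seed budget + 4·y_fertilizer = 35.
This yields shadow prices y_seed budget = 3, y_fertilizer = 5.
Δz = y_fertilizer·Δb = 5 × (3) = 15, so new z* = 1186 + 15 = 1201.

1201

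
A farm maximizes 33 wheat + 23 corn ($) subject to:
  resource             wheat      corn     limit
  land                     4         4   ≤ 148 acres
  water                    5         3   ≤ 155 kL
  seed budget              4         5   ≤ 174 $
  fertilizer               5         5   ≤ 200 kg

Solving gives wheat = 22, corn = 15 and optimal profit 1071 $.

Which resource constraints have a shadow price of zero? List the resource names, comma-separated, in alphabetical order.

land: 148/148 (binding)
water: 155/155 (binding)
seed budget: 163/174 (slack 11)
fertilizer: 185/200 (slack 15)
By complementary slackness, a constraint with positive slack has shadow price 0 → fertilizer, seed budget.

fertilizer, seed budget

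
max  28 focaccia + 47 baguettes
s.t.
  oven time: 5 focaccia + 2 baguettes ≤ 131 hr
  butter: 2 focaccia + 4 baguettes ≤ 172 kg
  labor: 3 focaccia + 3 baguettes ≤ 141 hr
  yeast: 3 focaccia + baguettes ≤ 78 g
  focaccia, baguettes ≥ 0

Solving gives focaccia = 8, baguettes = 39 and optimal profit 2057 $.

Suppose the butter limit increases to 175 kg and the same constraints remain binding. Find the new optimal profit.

2085.5

Check each constraint at x*: oven time 118/131 (slack 13); butter 172/172 (tight); labor 141/141 (tight); yeast 63/78 (slack 15).
By complementary slackness, y = 0 for the non-binding constraints.
Dual feasibility on the basic columns requires 2·y_butter + 3·y_labor = 28, 4·y_butter + 3·y_labor = 47.
This yields shadow prices y_butter = 9.5, y_labor = 3.
Δz = y_butter·Δb = 9.5 × (3) = 28.5, so new z* = 2057 + 28.5 = 2085.5.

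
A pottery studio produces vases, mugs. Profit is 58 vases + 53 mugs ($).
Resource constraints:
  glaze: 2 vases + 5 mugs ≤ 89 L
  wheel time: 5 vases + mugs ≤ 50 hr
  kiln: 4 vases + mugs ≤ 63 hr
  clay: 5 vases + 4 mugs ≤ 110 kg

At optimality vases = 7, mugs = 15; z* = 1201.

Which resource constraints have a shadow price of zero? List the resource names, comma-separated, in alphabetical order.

glaze: 89/89 (binding)
wheel time: 50/50 (binding)
kiln: 43/63 (slack 20)
clay: 95/110 (slack 15)
By complementary slackness, a constraint with positive slack has shadow price 0 → clay, kiln.

clay, kiln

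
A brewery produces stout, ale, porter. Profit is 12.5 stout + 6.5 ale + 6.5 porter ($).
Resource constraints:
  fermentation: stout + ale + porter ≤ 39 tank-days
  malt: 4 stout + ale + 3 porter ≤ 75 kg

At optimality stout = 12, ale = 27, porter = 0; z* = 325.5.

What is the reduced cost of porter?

Both fermentation and malt are binding at x*.
From A_Bᵀ y = c: 1·y_fermentation + 4·y_malt = 12.5; 1·y_fermentation + 1·y_malt = 6.5.
Solving: y_fermentation = 4.5, y_malt = 2.
Reduced cost of porter: c₃ − yᵀa₃ = 6.5 − (4.5·1 + 2·3) = 6.5 − 10.5 = -4.

-4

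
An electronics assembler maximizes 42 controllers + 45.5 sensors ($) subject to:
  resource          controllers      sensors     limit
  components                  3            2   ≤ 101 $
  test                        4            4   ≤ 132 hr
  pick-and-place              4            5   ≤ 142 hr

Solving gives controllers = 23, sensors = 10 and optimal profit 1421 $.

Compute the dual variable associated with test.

7

At the optimum: components uses 89 of 101 (slack = 12); test uses 132 of 132 (binding); pick-and-place uses 142 of 142 (binding).
Slack constraints have shadow price 0 (complementary slackness).
Dual feasibility on the basic columns requires 4·y_test + 4·y_pick-and-place = 42, 4·y_test + 5·y_pick-and-place = 45.5.
→ y_test = 7 and y_pick-and-place = 3.5.
Shadow price of test = 7.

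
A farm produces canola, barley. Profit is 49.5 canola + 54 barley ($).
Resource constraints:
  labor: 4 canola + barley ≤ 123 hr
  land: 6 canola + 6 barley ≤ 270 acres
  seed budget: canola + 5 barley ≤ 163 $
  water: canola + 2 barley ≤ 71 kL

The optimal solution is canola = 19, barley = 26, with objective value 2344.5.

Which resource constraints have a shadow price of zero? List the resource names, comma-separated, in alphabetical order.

labor, seed budget

labor: 102/123 (slack 21)
land: 270/270 (binding)
seed budget: 149/163 (slack 14)
water: 71/71 (binding)
By complementary slackness, a constraint with positive slack has shadow price 0 → labor, seed budget.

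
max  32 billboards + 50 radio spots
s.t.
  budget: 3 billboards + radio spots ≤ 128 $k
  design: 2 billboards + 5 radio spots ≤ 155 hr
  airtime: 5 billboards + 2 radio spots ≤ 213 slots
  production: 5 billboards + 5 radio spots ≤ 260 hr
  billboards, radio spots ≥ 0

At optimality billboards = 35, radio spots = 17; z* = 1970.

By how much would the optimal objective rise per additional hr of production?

Binding: design and production. Non-binding: budget (6 unused), airtime (4 unused).
Since budget, airtime are not tight, their duals are 0.
The binding rows give the dual system: 2·y_design + 5·y_production = 32 and 5·y_design + 5·y_production = 50.
Solving: y_design = 6, y_production = 4.
Shadow price of production = 4.

4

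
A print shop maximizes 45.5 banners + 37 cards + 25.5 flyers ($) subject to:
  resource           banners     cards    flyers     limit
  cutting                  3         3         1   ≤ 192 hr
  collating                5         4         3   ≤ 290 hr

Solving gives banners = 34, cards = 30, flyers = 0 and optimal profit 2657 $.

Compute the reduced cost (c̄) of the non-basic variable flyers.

-1

Check each constraint at x*: cutting 192/192 (tight); collating 290/290 (tight).
From A_Bᵀ y = c: 3·y_cutting + 5·y_collating = 45.5; 3·y_cutting + 4·y_collating = 37.
Solving: y_cutting = 1, y_collating = 8.5.
Reduced cost of flyers: c₃ − yᵀa₃ = 25.5 − (1·1 + 8.5·3) = 25.5 − 26.5 = -1.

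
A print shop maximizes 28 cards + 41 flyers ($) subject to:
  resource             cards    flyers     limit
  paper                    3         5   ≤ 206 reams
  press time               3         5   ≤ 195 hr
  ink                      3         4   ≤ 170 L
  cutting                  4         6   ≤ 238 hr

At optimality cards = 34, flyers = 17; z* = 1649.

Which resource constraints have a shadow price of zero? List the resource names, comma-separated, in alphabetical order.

paper, press time

paper: 187/206 (slack 19)
press time: 187/195 (slack 8)
ink: 170/170 (binding)
cutting: 238/238 (binding)
By complementary slackness, a constraint with positive slack has shadow price 0 → paper, press time.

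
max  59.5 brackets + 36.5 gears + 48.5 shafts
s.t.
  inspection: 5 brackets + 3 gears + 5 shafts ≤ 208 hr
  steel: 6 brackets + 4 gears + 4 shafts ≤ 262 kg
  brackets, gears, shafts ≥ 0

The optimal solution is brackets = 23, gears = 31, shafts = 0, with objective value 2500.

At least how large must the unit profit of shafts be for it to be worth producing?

Check each constraint at x*: inspection 208/208 (tight); steel 262/262 (tight).
The binding rows give the dual system: 5·y_inspection + 6·y_steel = 59.5 and 3·y_inspection + 4·y_steel = 36.5.
→ y_inspection = 9.5 and y_steel = 2.
shafts enters the basis when its profit ≥ yᵀa₃ = 9.5·5 + 2·4 = 55.5.

55.5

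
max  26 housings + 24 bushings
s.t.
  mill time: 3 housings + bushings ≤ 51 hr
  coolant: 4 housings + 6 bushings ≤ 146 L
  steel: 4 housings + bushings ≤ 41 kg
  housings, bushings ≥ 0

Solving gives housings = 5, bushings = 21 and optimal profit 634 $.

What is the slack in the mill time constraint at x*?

15

mill time used = 3·5 + 1·21 = 36; slack = 51 − 36 = 15.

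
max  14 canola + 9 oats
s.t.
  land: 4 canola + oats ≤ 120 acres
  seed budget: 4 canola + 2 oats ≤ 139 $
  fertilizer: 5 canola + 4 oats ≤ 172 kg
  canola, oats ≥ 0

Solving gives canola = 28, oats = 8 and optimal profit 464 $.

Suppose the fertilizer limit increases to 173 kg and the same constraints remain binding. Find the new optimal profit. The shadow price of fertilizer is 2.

466

Δb = 1, so new z* = 464 + (2)·(1) = 464 + 2 = 466.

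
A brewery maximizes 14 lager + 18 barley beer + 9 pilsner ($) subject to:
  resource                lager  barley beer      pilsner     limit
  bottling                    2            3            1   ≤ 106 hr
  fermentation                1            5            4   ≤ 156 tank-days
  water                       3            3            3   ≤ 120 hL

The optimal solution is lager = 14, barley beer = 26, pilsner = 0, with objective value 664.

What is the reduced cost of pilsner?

-1

Binding: bottling and water. Non-binding: fermentation (12 unused).
Slack constraints have shadow price 0 (complementary slackness).
Dual feasibility on the basic columns requires 2·y_bottling + 3·y_water = 14, 3·y_bottling + 3·y_water = 18.
This yields shadow prices y_bottling = 4, y_water = 2.
Reduced cost of pilsner: c₃ − yᵀa₃ = 9 − (4·1 + 2·3) = 9 − 10 = -1.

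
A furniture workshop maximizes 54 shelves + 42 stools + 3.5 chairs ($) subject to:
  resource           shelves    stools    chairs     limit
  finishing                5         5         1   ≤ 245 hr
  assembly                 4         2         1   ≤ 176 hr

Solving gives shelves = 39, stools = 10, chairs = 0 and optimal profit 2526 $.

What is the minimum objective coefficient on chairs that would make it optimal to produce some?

12

At the optimum: finishing uses 245 of 245 (binding); assembly uses 176 of 176 (binding).
From A_Bᵀ y = c: 5·y_finishing + 4·y_assembly = 54; 5·y_finishing + 2·y_assembly = 42.
Solving: y_finishing = 6, y_assembly = 6.
chairs enters the basis when its profit ≥ yᵀa₃ = 6·1 + 6·1 = 12.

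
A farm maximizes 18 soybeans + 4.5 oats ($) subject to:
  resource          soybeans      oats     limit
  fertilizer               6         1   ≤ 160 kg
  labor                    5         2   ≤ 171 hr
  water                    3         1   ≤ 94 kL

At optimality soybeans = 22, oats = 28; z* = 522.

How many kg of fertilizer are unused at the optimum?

0

fertilizer used = 6·22 + 1·28 = 160; slack = 160 − 160 = 0.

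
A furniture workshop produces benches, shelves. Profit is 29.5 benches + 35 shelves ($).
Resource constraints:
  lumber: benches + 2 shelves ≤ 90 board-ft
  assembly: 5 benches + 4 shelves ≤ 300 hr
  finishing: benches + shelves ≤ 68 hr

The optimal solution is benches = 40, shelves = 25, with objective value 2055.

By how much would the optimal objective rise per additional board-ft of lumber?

Binding: lumber and assembly. Non-binding: finishing (3 unused).
Since finishing is not tight, its dual is 0.
The binding rows give the dual system: 1·y_lumber + 5·y_assembly = 29.5 and 2·y_lumber + 4·y_assembly = 35.
Solving: y_lumber = 9.5, y_assembly = 4.
Shadow price of lumber = 9.5.

9.5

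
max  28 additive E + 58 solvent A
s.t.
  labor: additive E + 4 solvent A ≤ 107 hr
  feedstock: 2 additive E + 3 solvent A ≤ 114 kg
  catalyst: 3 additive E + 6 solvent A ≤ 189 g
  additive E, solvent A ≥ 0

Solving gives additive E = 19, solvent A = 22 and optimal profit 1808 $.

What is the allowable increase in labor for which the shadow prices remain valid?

19

Binding constraints: labor, catalyst. The basis is B = [[1,4],[3,6]] with det -6.
Per unit increase in labor, x* moves by d = (-1, 0.5).
The basis stays optimal until additive E reaches 0; allowable increase = 19 hr.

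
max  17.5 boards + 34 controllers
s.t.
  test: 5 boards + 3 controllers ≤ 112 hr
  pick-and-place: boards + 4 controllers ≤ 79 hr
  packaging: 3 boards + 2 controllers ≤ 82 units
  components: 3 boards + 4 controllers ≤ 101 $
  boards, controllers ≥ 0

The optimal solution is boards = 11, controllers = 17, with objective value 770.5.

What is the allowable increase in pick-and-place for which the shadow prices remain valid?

Binding constraints: pick-and-place, components. The basis is B = [[1,4],[3,4]] with det -8.
Per unit increase in pick-and-place, x* moves by d = (-0.5, 0.375).
The basis stays optimal until boards reaches 0; allowable increase = 22 hr.

22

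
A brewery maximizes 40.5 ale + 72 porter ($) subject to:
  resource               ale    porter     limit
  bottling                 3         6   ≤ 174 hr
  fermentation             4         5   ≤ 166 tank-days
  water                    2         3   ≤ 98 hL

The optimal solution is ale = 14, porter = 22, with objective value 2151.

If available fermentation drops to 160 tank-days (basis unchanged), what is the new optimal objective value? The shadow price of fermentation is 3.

2133

Δb = -6, so new z* = 2151 + (3)·(-6) = 2151 − 18 = 2133.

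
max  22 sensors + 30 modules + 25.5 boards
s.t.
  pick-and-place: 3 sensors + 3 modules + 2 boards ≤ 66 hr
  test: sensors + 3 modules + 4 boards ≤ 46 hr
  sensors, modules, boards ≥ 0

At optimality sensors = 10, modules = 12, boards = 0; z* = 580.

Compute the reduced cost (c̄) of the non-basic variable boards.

-2.5

Check each constraint at x*: pick-and-place 66/66 (tight); test 46/46 (tight).
Dual feasibility on the basic columns requires 3·y_pick-and-place + 1·y_test = 22, 3·y_pick-and-place + 3·y_test = 30.
→ y_pick-and-place = 6 and y_test = 4.
Reduced cost of boards: c₃ − yᵀa₃ = 25.5 − (6·2 + 4·4) = 25.5 − 28 = -2.5.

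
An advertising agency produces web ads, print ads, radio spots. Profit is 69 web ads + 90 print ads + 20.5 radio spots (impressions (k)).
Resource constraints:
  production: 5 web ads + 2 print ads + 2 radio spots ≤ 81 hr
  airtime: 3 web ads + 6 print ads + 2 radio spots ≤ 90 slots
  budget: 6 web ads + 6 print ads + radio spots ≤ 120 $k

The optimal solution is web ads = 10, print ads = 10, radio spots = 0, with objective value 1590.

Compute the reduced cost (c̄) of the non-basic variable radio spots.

-1.5

At the optimum: production uses 70 of 81 (slack = 11); airtime uses 90 of 90 (binding); budget uses 120 of 120 (binding).
Since production is not tight, its dual is 0.
Dual feasibility on the basic columns requires 3·y_airtime + 6·y_budget = 69, 6·y_airtime + 6·y_budget = 90.
This yields shadow prices y_airtime = 7, y_budget = 8.
Reduced cost of radio spots: c₃ − yᵀa₃ = 20.5 − (7·2 + 8·1) = 20.5 − 22 = -1.5.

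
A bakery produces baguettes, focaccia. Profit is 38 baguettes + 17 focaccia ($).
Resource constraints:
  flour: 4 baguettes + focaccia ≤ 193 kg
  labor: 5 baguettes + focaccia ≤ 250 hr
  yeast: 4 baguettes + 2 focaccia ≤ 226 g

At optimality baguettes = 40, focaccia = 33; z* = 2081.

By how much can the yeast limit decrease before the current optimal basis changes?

Binding constraints: flour, yeast. The basis is B = [[4,1],[4,2]] with det 4.
Per unit decrease in yeast, x* moves by d = (0.25, -1).
The basis stays optimal until focaccia reaches 0; allowable decrease = 33 g.

33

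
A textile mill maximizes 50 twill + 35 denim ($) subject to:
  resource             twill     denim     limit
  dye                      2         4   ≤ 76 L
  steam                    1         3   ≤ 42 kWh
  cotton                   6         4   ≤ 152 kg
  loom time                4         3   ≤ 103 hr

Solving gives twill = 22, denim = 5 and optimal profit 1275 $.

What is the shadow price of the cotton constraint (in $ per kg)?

5

Check each constraint at x*: dye 64/76 (slack 12); steam 37/42 (slack 5); cotton 152/152 (tight); loom time 103/103 (tight).
Slack constraints have shadow price 0 (complementary slackness).
Dual feasibility on the basic columns requires 6·y_cotton + 4·y_loom time = 50, 4·y_cotton + 3·y_loom time = 35.
→ y_cotton = 5 and y_loom time = 5.
Shadow price of cotton = 5.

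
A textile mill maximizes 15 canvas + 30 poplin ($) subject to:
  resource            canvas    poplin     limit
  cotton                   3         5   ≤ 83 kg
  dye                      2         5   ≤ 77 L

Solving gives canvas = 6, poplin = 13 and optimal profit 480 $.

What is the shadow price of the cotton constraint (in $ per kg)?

Both cotton and dye are binding at x*.
The binding rows give the dual system: 3·y_cotton + 2·y_dye = 15 and 5·y_cotton + 5·y_dye = 30.
→ y_cotton = 3 and y_dye = 3.
Shadow price of cotton = 3.

3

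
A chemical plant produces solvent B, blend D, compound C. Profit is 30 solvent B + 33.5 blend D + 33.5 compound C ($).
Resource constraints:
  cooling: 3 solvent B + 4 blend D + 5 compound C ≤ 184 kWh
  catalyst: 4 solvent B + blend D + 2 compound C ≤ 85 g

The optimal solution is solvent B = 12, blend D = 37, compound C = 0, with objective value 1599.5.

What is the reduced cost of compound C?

-9.5

At the optimum: cooling uses 184 of 184 (binding); catalyst uses 85 of 85 (binding).
From A_Bᵀ y = c: 3·y_cooling + 4·y_catalyst = 30; 4·y_cooling + 1·y_catalyst = 33.5.
This yields shadow prices y_cooling = 8, y_catalyst = 1.5.
Reduced cost of compound C: c₃ − yᵀa₃ = 33.5 − (8·5 + 1.5·2) = 33.5 − 43 = -9.5.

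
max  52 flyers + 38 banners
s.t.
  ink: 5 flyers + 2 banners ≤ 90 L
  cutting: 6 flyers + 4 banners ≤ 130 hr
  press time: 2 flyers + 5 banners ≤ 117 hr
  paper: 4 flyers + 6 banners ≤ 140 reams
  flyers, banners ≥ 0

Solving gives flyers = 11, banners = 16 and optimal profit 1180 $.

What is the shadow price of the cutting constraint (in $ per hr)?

8

Binding: cutting and paper. Non-binding: ink (3 unused), press time (15 unused).
By complementary slackness, y = 0 for the non-binding constraints.
From A_Bᵀ y = c: 6·y_cutting + 4·y_paper = 52; 4·y_cutting + 6·y_paper = 38.
Solving: y_cutting = 8, y_paper = 1.
Shadow price of cutting = 8.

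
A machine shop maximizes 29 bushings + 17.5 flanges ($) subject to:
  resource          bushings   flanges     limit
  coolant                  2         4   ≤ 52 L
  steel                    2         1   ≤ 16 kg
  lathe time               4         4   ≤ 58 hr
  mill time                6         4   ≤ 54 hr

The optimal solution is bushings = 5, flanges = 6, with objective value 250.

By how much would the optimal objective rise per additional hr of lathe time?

0

At the optimum: coolant uses 34 of 52 (slack = 18); steel uses 16 of 16 (binding); lathe time uses 44 of 58 (slack = 14); mill time uses 54 of 54 (binding).
Slack constraints have shadow price 0 (complementary slackness).
Dual feasibility on the basic columns requires 2·y_steel + 6·y_mill time = 29, 1·y_steel + 4·y_mill time = 17.5.
→ y_steel = 5.5 and y_mill time = 3.
Shadow price of lathe time = 0.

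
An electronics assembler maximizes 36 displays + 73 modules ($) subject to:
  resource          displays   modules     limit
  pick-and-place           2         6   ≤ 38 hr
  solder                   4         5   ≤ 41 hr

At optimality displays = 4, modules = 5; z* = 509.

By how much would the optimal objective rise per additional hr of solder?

At the optimum: pick-and-place uses 38 of 38 (binding); solder uses 41 of 41 (binding).
Dual feasibility on the basic columns requires 2·y_pick-and-place + 4·y_solder = 36, 6·y_pick-and-place + 5·y_solder = 73.
Solving: y_pick-and-place = 8, y_solder = 5.
Shadow price of solder = 5.

5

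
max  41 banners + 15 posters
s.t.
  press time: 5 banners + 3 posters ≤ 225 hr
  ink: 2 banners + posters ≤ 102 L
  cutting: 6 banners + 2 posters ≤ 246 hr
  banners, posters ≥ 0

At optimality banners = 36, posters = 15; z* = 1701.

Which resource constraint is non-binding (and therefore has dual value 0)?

press time: 225/225 (binding)
ink: 87/102 (slack 15)
cutting: 246/246 (binding)
By complementary slackness, a constraint with positive slack has shadow price 0 → ink.

ink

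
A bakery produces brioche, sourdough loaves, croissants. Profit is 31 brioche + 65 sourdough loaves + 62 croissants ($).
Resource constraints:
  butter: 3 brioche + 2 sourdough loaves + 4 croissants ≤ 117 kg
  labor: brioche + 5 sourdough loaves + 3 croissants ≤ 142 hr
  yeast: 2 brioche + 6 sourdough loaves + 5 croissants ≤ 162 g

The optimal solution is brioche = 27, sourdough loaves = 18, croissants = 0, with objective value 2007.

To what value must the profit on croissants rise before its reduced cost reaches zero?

63.5

At the optimum: butter uses 117 of 117 (binding); labor uses 117 of 142 (slack = 25); yeast uses 162 of 162 (binding).
By complementary slackness, y = 0 for the non-binding constraint.
From A_Bᵀ y = c: 3·y_butter + 2·y_yeast = 31; 2·y_butter + 6·y_yeast = 65.
This yields shadow prices y_butter = 4, y_yeast = 9.5.
croissants enters the basis when its profit ≥ yᵀa₃ = 4·4 + 9.5·5 = 63.5.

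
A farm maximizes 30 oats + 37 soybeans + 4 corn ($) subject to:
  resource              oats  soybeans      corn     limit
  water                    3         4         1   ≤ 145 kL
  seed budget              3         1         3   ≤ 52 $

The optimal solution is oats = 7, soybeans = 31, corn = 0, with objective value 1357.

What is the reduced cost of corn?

-8

Both water and seed budget are binding at x*.
Dual feasibility on the basic columns requires 3·y_water + 3·y_seed budget = 30, 4·y_water + 1·y_seed budget = 37.
This yields shadow prices y_water = 9, y_seed budget = 1.
Reduced cost of corn: c₃ − yᵀa₃ = 4 − (9·1 + 1·3) = 4 − 12 = -8.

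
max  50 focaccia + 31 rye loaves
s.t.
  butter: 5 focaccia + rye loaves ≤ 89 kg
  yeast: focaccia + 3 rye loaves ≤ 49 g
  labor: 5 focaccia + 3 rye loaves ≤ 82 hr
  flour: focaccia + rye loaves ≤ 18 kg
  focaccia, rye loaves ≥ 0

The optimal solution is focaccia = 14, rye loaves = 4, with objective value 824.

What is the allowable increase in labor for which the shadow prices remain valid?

Binding constraints: labor, flour. The basis is B = [[5,3],[1,1]] with det 2.
Per unit increase in labor, x* moves by d = (0.5, -0.5).
The basis stays optimal until butter becomes binding; allowable increase = 7.5 hr.

7.5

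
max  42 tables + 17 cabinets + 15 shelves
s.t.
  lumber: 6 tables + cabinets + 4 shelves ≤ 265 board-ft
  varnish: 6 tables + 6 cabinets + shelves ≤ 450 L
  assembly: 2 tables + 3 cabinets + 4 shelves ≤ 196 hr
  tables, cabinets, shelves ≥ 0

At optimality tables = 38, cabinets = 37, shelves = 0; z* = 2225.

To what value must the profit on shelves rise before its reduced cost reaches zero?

Binding: lumber and varnish. Non-binding: assembly (9 unused).
Since assembly is not tight, its dual is 0.
Dual feasibility on the basic columns requires 6·y_lumber + 6·y_varnish = 42, 1·y_lumber + 6·y_varnish = 17.
→ y_lumber = 5 and y_varnish = 2.
shelves enters the basis when its profit ≥ yᵀa₃ = 5·4 + 2·1 = 22.

22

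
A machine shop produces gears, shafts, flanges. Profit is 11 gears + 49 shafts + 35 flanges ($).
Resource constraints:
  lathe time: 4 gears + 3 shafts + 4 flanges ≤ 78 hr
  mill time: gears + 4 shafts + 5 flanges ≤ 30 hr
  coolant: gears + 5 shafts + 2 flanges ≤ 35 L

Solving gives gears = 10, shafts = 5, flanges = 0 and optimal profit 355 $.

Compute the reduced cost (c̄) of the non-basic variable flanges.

Binding: mill time and coolant. Non-binding: lathe time (23 unused).
Slack constraints have shadow price 0 (complementary slackness).
Dual feasibility on the basic columns requires 1·y_mill time + 1·y_coolant = 11, 4·y_mill time + 5·y_coolant = 49.
→ y_mill time = 6 and y_coolant = 5.
Reduced cost of flanges: c₃ − yᵀa₃ = 35 − (6·5 + 5·2) = 35 − 40 = -5.

-5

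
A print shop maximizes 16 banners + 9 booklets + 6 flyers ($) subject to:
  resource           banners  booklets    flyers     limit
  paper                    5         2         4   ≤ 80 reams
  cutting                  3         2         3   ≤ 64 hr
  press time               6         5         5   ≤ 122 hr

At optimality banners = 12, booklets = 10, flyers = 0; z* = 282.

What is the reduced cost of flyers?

Check each constraint at x*: paper 80/80 (tight); cutting 56/64 (slack 8); press time 122/122 (tight).
Slack constraints have shadow price 0 (complementary slackness).
The binding rows give the dual system: 5·y_paper + 6·y_press time = 16 and 2·y_paper + 5·y_press time = 9.
→ y_paper = 2 and y_press time = 1.
Reduced cost of flyers: c₃ − yᵀa₃ = 6 − (2·4 + 1·5) = 6 − 13 = -7.

-7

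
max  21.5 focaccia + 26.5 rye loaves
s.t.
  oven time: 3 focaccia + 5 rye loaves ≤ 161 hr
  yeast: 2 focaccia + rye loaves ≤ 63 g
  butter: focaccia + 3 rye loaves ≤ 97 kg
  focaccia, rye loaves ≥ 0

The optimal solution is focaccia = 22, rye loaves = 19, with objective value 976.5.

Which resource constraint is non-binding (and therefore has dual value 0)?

butter

oven time: 161/161 (binding)
yeast: 63/63 (binding)
butter: 79/97 (slack 18)
By complementary slackness, a constraint with positive slack has shadow price 0 → butter.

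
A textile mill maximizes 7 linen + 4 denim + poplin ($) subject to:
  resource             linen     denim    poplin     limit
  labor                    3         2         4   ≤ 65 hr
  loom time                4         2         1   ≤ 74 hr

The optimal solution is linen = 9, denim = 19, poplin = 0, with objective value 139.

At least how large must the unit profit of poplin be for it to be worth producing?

At the optimum: labor uses 65 of 65 (binding); loom time uses 74 of 74 (binding).
The binding rows give the dual system: 3·y_labor + 4·y_loom time = 7 and 2·y_labor + 2·y_loom time = 4.
Solving: y_labor = 1, y_loom time = 1.
poplin enters the basis when its profit ≥ yᵀa₃ = 1·4 + 1·1 = 5.

5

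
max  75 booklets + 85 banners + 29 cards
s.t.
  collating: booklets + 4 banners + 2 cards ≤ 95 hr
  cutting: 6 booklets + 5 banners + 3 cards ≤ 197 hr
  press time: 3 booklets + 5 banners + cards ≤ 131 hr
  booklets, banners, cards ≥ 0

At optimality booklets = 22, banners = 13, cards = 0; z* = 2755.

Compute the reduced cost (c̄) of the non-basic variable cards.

At the optimum: collating uses 74 of 95 (slack = 21); cutting uses 197 of 197 (binding); press time uses 131 of 131 (binding).
Slack constraints have shadow price 0 (complementary slackness).
Dual feasibility on the basic columns requires 6·y_cutting + 3·y_press time = 75, 5·y_cutting + 5·y_press time = 85.
This yields shadow prices y_cutting = 8, y_press time = 9.
Reduced cost of cards: c₃ − yᵀa₃ = 29 − (8·3 + 9·1) = 29 − 33 = -4.

-4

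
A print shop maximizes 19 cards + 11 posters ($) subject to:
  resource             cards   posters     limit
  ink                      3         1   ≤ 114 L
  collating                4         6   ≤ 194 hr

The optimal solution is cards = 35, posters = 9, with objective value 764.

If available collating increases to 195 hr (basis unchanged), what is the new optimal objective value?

765

At the optimum: ink uses 114 of 114 (binding); collating uses 194 of 194 (binding).
From A_Bᵀ y = c: 3·y_ink + 4·y_collating = 19; 1·y_ink + 6·y_collating = 11.
This yields shadow prices y_ink = 5, y_collating = 1.
Δz = y_collating·Δb = 1 × (1) = 1, so new z* = 764 + 1 = 765.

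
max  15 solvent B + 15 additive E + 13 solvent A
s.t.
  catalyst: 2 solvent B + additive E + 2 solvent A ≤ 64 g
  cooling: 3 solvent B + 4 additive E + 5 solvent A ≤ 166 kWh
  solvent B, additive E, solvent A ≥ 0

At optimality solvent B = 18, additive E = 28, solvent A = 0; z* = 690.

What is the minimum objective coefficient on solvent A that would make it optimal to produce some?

21

At the optimum: catalyst uses 64 of 64 (binding); cooling uses 166 of 166 (binding).
The binding rows give the dual system: 2·y_catalyst + 3·y_cooling = 15 and 1·y_catalyst + 4·y_cooling = 15.
Solving: y_catalyst = 3, y_cooling = 3.
solvent A enters the basis when its profit ≥ yᵀa₃ = 3·2 + 3·5 = 21.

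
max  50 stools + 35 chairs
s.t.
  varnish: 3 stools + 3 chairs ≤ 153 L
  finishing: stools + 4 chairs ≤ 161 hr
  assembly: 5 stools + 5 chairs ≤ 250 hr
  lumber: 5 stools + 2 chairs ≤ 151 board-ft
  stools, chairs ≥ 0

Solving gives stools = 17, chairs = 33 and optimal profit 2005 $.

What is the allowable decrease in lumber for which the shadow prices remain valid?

Binding constraints: assembly, lumber. The basis is B = [[5,5],[5,2]] with det -15.
Per unit decrease in lumber, x* moves by d = (-0.3333, 0.3333).
The basis stays optimal until finishing becomes binding; allowable decrease = 12 board-ft.

12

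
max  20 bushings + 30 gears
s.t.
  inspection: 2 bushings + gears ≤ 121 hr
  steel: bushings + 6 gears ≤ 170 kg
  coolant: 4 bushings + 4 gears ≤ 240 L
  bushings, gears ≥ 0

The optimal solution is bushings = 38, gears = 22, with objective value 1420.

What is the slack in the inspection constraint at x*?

inspection used = 2·38 + 1·22 = 98; slack = 121 − 98 = 23.

23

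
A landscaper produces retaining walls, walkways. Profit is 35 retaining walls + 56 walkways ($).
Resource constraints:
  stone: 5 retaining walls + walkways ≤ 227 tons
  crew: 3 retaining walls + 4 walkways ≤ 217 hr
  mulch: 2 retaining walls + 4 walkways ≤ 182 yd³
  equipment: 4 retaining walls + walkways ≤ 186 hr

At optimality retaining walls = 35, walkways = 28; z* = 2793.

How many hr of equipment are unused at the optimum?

18

equipment used = 4·35 + 1·28 = 168; slack = 186 − 168 = 18.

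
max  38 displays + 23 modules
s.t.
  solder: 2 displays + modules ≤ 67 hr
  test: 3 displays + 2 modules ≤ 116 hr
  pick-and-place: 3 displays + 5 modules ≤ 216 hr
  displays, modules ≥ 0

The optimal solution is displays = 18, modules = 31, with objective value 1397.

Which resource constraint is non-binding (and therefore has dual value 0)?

pick-and-place

solder: 67/67 (binding)
test: 116/116 (binding)
pick-and-place: 209/216 (slack 7)
By complementary slackness, a constraint with positive slack has shadow price 0 → pick-and-place.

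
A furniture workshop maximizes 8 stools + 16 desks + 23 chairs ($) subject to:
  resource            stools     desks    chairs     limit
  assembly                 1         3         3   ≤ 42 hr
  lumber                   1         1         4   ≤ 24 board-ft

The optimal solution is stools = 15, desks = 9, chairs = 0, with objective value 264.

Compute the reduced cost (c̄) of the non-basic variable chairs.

At the optimum: assembly uses 42 of 42 (binding); lumber uses 24 of 24 (binding).
The binding rows give the dual system: 1·y_assembly + 1·y_lumber = 8 and 3·y_assembly + 1·y_lumber = 16.
Solving: y_assembly = 4, y_lumber = 4.
Reduced cost of chairs: c₃ − yᵀa₃ = 23 − (4·3 + 4·4) = 23 − 28 = -5.

-5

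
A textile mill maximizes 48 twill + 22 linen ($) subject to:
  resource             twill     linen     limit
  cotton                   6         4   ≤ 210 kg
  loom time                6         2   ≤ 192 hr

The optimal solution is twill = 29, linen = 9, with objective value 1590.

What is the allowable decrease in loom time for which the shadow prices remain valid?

Binding constraints: cotton, loom time. The basis is B = [[6,4],[6,2]] with det -12.
Per unit decrease in loom time, x* moves by d = (-0.3333, 0.5).
The basis stays optimal until twill reaches 0; allowable decrease = 87 hr.

87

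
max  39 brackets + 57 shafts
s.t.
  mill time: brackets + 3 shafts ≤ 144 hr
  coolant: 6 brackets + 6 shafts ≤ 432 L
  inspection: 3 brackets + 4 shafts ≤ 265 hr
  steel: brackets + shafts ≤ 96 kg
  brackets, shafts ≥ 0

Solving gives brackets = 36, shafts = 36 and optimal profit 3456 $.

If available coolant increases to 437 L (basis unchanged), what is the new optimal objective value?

3481

Binding: mill time and coolant. Non-binding: inspection (13 unused), steel (24 unused).
Since inspection, steel are not tight, their duals are 0.
Dual feasibility on the basic columns requires 1·y_mill time + 6·y_coolant = 39, 3·y_mill time + 6·y_coolant = 57.
→ y_mill time = 9 and y_coolant = 5.
Δz = y_coolant·Δb = 5 × (5) = 25, so new z* = 3456 + 25 = 3481.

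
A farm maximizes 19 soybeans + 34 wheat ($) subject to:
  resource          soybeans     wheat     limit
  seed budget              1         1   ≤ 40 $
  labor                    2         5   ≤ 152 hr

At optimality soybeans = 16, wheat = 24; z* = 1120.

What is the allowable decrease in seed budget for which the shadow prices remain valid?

9.6

Binding constraints: seed budget, labor. The basis is B = [[1,1],[2,5]] with det 3.
Per unit decrease in seed budget, x* moves by d = (-1.6667, 0.6667).
The basis stays optimal until soybeans reaches 0; allowable decrease = 9.6 $.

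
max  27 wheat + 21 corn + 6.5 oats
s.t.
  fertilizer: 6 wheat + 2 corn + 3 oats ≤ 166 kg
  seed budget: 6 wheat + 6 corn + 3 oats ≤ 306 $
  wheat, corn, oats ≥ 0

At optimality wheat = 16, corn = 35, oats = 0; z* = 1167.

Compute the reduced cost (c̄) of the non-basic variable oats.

Check each constraint at x*: fertilizer 166/166 (tight); seed budget 306/306 (tight).
From A_Bᵀ y = c: 6·y_fertilizer + 6·y_seed budget = 27; 2·y_fertilizer + 6·y_seed budget = 21.
Solving: y_fertilizer = 1.5, y_seed budget = 3.
Reduced cost of oats: c₃ − yᵀa₃ = 6.5 − (1.5·3 + 3·3) = 6.5 − 13.5 = -7.

-7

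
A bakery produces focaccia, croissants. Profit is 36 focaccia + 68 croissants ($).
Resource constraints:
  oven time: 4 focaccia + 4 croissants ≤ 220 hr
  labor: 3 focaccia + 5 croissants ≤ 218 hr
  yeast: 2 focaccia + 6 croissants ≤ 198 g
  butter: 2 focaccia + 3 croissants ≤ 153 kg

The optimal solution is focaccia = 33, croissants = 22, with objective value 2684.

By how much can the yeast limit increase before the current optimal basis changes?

18

Binding constraints: oven time, yeast. The basis is B = [[4,4],[2,6]] with det 16.
Per unit increase in yeast, x* moves by d = (-0.25, 0.25).
The basis stays optimal until labor becomes binding; allowable increase = 18 g.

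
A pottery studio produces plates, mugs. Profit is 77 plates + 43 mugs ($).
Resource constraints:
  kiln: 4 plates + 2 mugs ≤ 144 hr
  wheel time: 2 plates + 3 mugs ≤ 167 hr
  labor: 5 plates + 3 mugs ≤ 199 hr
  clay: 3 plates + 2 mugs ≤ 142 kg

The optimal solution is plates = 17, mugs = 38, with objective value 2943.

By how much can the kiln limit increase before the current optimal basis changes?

15.2

Binding constraints: kiln, labor. The basis is B = [[4,2],[5,3]] with det 2.
Per unit increase in kiln, x* moves by d = (1.5, -2.5).
The basis stays optimal until mugs reaches 0; allowable increase = 15.2 hr.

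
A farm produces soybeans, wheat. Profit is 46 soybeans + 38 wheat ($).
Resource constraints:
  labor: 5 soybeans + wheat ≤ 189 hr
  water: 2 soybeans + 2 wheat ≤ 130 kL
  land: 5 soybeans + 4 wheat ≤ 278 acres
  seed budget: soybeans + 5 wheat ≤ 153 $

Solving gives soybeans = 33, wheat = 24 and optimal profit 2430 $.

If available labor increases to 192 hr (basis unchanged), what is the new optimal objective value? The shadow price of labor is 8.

Δb = 3, so new z* = 2430 + (8)·(3) = 2430 + 24 = 2454.

2454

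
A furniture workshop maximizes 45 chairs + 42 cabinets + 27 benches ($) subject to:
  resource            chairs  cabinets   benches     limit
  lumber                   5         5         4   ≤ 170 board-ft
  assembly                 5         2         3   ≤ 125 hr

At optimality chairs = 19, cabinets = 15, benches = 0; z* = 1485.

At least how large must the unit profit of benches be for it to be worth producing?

35

Check each constraint at x*: lumber 170/170 (tight); assembly 125/125 (tight).
Dual feasibility on the basic columns requires 5·y_lumber + 5·y_assembly = 45, 5·y_lumber + 2·y_assembly = 42.
Solving: y_lumber = 8, y_assembly = 1.
benches enters the basis when its profit ≥ yᵀa₃ = 8·4 + 1·3 = 35.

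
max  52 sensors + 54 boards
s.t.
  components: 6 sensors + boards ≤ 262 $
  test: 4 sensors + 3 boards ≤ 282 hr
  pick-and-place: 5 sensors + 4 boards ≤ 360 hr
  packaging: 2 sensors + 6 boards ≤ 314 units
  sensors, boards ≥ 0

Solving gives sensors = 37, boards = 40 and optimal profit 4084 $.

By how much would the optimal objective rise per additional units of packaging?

Check each constraint at x*: components 262/262 (tight); test 268/282 (slack 14); pick-and-place 345/360 (slack 15); packaging 314/314 (tight).
By complementary slackness, y = 0 for the non-binding constraints.
The binding rows give the dual system: 6·y_components + 2·y_packaging = 52 and 1·y_components + 6·y_packaging = 54.
Solving: y_components = 6, y_packaging = 8.
Shadow price of packaging = 8.

8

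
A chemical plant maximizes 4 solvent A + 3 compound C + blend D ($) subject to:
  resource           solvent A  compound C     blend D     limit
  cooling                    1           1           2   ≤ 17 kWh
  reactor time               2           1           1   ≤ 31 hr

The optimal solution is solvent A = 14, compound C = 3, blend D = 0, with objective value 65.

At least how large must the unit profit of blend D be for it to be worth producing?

Check each constraint at x*: cooling 17/17 (tight); reactor time 31/31 (tight).
Dual feasibility on the basic columns requires 1·y_cooling + 2·y_reactor time = 4, 1·y_cooling + 1·y_reactor time = 3.
This yields shadow prices y_cooling = 2, y_reactor time = 1.
blend D enters the basis when its profit ≥ yᵀa₃ = 2·2 + 1·1 = 5.

5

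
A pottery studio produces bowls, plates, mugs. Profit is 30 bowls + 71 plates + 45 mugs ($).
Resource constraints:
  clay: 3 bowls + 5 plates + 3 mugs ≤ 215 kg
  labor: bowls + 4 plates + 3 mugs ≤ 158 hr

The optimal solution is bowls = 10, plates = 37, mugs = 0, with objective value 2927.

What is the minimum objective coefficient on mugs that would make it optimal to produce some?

48

At the optimum: clay uses 215 of 215 (binding); labor uses 158 of 158 (binding).
From A_Bᵀ y = c: 3·y_clay + 1·y_labor = 30; 5·y_clay + 4·y_labor = 71.
Solving: y_clay = 7, y_labor = 9.
mugs enters the basis when its profit ≥ yᵀa₃ = 7·3 + 9·3 = 48.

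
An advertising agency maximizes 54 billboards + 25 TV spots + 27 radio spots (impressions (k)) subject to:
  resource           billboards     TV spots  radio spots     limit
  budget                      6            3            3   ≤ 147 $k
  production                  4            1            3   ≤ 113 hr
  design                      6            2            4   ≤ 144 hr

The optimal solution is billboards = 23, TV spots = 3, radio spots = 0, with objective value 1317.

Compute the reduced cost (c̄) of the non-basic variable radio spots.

-2

At the optimum: budget uses 147 of 147 (binding); production uses 95 of 113 (slack = 18); design uses 144 of 144 (binding).
By complementary slackness, y = 0 for the non-binding constraint.
The binding rows give the dual system: 6·y_budget + 6·y_design = 54 and 3·y_budget + 2·y_design = 25.
Solving: y_budget = 7, y_design = 2.
Reduced cost of radio spots: c₃ − yᵀa₃ = 27 − (7·3 + 2·4) = 27 − 29 = -2.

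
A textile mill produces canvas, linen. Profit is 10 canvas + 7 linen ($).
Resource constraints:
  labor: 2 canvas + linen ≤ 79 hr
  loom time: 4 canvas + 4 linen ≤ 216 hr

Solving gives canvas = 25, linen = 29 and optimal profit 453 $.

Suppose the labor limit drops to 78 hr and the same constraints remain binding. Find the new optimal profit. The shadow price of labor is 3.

450

Δb = -1, so new z* = 453 + (3)·(-1) = 453 − 3 = 450.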